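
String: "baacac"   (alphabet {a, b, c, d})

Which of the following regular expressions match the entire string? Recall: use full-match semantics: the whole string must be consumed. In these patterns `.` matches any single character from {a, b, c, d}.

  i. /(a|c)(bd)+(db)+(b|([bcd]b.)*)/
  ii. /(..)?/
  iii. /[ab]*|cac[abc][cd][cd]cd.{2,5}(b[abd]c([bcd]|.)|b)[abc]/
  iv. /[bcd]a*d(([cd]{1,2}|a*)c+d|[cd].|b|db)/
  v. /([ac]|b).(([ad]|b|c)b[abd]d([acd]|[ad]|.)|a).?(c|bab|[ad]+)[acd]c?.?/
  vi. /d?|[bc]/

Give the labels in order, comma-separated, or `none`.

i → no match
ii → no match
iii → no match
iv → no match
v → match
vi → no match

v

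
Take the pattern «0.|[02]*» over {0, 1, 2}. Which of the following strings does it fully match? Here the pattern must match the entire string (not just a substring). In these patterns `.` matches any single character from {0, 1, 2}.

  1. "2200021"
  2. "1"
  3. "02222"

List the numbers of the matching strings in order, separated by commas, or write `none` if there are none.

3

1 → no match
2 → no match
3 → match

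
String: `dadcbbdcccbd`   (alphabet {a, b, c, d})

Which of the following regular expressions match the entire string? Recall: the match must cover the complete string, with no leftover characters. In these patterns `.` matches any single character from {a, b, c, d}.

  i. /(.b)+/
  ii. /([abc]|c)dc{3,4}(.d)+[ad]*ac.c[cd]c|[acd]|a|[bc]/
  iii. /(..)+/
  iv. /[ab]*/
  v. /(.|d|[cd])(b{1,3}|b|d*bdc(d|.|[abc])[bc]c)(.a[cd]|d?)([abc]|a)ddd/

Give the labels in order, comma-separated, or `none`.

i → no match — must end with `b`
ii → no match
iii → match
iv → no match
v → no match — must end with `ddd`

iii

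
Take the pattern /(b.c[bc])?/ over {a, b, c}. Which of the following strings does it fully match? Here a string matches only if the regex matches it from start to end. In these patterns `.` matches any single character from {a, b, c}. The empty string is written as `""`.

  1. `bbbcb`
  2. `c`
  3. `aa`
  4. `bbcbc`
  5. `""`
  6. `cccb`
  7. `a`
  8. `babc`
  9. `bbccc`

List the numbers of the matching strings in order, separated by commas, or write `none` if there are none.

5

1 → no match
2 → no match
3 → no match
4 → no match
5 → match
6 → no match
7 → no match
8 → no match
9 → no match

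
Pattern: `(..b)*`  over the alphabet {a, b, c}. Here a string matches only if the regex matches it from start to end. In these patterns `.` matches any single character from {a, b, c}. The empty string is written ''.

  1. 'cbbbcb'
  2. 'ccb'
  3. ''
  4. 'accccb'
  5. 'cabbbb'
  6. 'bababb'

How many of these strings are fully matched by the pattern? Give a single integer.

1 → match
2 → match
3 → match
4 → no match
5 → match
6 → match
Total matched: 5

5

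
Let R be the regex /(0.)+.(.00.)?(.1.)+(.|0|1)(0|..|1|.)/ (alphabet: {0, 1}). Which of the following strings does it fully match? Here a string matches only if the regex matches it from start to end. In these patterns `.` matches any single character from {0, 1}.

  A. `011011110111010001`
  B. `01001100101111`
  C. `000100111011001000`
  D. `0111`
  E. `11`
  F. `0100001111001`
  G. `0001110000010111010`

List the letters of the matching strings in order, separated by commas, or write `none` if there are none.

A, B, C, F

A → match
B → match
C → match
D. `0111` → no match
E. `11` → no match — must start with `0`
F → match
G → no match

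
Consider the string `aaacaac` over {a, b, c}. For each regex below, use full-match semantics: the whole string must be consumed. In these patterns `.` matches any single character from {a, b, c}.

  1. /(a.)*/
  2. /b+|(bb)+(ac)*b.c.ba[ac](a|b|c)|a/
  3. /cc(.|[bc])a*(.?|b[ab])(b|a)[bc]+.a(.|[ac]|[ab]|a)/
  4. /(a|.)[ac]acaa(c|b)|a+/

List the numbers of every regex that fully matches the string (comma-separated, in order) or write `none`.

4

1 → no match
2 → no match
3 → no match — must start with `cc`
4 → match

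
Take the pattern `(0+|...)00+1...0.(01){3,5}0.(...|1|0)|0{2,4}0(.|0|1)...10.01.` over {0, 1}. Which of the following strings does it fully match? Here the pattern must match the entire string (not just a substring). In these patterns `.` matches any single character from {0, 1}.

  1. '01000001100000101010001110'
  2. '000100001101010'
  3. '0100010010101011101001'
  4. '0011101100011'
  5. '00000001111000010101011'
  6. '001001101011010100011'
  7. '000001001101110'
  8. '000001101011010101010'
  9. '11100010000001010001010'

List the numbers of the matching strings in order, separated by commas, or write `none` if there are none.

none

1 → no match
2 → no match
3 → no match
4 → no match
5 → no match
6 → no match
7 → no match
8 → no match
9 → no match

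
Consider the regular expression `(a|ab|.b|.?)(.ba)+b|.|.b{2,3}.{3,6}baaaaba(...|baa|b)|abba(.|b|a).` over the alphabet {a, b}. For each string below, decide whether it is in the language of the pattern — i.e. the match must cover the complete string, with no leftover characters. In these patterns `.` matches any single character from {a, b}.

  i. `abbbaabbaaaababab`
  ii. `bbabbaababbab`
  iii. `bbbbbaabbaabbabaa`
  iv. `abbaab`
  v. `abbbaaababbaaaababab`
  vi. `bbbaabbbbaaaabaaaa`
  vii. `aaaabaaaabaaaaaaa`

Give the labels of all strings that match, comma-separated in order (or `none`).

i → match
ii → match
iii → no match
iv → match
v → match
vi → match
vii → no match

i, ii, iv, v, vi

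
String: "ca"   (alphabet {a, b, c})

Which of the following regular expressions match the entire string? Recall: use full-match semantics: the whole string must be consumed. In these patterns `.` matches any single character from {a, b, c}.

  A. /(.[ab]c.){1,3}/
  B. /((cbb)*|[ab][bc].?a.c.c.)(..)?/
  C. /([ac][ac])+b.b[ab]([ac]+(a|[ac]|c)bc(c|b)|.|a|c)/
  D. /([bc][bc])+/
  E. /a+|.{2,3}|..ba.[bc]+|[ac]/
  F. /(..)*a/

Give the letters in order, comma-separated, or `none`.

B, E

A → no match
B → match
C → no match
D → no match
E → match
F → no match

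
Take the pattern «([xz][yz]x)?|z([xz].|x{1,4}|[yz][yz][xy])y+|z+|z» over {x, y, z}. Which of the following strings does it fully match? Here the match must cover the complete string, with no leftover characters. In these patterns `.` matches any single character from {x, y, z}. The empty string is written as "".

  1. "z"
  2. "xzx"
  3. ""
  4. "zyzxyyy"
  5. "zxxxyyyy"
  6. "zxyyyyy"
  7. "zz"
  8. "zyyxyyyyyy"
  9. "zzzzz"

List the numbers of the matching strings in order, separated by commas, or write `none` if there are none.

1, 2, 3, 4, 5, 6, 7, 8, 9

1 → match
2 → match
3 → match
4 → match
5 → match
6 → match
7 → match
8 → match
9 → match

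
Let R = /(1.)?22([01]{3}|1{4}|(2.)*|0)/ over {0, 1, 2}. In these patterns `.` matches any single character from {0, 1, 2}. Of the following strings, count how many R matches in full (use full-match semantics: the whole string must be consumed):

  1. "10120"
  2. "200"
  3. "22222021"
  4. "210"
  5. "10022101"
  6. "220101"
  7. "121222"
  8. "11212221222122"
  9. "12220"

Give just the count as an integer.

1. "10120" → no match
2. "200" → no match
3. "22222021" → match
4. "210" → no match
5. "10022101" → no match
6. "220101" → no match
7. "121222" → no match
8 → no match
9. "12220" → match
Total matched: 2

2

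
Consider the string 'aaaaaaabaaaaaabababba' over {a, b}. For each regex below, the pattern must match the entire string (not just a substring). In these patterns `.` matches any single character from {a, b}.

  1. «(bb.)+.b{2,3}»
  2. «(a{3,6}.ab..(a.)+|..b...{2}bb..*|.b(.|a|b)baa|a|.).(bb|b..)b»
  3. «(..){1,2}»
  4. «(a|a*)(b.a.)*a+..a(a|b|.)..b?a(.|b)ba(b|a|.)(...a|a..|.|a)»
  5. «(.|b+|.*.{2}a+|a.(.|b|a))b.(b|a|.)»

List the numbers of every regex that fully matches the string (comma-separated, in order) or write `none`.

4, 5

1 → no match — must start with 'bb'
2 → no match — must end with 'b'
3 → no match
4 → match
5 → match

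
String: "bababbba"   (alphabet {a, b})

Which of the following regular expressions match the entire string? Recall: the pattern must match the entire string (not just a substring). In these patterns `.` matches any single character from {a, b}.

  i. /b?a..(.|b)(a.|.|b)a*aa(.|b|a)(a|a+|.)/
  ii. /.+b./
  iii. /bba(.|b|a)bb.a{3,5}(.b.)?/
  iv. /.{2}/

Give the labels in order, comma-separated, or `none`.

i → no match
ii → match
iii → no match — must start with "bba"
iv → no match

ii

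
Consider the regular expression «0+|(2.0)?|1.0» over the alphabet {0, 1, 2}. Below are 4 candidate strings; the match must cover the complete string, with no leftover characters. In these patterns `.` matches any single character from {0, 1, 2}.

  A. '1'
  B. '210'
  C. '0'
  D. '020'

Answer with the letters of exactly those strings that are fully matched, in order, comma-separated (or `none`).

A → no match
B → match
C → match
D → no match

B, C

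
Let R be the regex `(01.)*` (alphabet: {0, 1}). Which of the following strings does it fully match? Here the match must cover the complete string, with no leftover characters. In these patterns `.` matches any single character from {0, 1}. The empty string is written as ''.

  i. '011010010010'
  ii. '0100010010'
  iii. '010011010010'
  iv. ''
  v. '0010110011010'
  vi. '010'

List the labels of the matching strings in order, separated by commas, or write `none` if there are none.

i → match
ii → no match
iii → match
iv → match
v → no match
vi → match

i, iii, iv, vi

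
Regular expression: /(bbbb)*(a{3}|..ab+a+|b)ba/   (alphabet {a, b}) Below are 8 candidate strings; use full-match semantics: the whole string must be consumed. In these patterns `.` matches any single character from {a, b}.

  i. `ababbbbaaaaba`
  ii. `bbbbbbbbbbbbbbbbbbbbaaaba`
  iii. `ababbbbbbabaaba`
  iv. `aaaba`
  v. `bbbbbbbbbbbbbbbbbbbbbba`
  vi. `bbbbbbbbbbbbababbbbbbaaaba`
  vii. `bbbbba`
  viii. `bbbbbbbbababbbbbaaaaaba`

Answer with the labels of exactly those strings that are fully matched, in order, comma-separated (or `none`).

i, ii, iv, v, vi, viii

i → match
ii → match
iii → no match
iv → match
v → match
vi → match
vii → no match
viii → match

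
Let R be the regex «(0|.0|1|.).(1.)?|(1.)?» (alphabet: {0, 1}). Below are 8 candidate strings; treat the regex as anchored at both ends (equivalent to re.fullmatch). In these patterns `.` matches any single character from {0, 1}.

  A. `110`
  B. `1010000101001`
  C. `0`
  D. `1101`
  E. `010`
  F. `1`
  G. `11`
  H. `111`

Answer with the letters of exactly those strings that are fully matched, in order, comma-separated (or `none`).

A. `110` → no match
B → no match
C. `0` → no match
D. `1101` → no match
E. `010` → no match
F. `1` → no match
G. `11` → match
H. `111` → no match

G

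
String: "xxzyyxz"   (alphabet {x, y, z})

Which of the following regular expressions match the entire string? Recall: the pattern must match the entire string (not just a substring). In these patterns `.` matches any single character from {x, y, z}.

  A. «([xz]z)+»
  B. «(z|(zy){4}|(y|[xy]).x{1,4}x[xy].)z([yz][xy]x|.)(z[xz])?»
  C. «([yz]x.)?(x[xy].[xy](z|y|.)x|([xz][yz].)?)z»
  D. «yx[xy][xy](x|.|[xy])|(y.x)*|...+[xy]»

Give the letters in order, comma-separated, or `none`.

C

A → no match
B → no match
C → match
D → no match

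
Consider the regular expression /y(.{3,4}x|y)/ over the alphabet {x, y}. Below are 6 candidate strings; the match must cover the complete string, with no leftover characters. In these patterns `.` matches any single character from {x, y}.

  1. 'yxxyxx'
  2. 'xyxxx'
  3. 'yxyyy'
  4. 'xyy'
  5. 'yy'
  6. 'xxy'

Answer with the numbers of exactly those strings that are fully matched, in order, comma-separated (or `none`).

1 → match
2 → no match — must start with 'y'
3 → no match
4 → no match — must start with 'y'
5 → match
6 → no match — must start with 'y'

1, 5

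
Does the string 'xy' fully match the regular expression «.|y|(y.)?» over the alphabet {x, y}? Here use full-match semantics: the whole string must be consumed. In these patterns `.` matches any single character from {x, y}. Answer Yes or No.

No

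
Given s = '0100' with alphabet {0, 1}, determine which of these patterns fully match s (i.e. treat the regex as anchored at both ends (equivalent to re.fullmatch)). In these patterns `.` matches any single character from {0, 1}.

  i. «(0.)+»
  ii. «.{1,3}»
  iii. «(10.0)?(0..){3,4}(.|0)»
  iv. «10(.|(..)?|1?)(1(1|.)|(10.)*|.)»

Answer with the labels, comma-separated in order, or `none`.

i

i → match
ii → no match
iii → no match
iv → no match — must start with '10'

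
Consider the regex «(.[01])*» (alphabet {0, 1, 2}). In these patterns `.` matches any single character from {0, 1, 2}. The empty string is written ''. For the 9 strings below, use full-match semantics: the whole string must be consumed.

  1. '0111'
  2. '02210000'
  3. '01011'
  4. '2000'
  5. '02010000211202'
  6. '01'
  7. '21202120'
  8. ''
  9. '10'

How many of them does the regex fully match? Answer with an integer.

6

1 → match
2 → no match
3 → no match
4 → match
5 → no match
6 → match
7 → match
8 → match
9 → match
Total matched: 6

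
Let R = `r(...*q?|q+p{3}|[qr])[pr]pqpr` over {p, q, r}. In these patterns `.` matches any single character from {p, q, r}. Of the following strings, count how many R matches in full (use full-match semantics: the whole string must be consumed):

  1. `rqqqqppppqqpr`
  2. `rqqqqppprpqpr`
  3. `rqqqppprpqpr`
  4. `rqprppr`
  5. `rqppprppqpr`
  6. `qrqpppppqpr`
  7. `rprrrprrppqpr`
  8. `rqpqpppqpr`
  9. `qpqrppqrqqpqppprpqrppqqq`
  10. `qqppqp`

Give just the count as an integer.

5

1 → no match — must end with `pqpr`
2 → match
3 → match
4 → no match — must end with `pqpr`
5 → match
6 → no match — must start with `r`
7 → match
8 → match
9 → no match — must start with `r`
10 → no match — must start with `r`
Total matched: 5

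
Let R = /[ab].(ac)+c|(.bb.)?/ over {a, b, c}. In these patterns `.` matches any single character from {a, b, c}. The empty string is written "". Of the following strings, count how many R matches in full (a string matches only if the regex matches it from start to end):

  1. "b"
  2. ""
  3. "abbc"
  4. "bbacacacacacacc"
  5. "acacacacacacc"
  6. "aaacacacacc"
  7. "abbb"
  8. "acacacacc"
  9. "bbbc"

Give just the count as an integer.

1 → no match
2 → match
3 → match
4 → match
5 → match
6 → match
7 → match
8 → match
9 → match
Total matched: 8

8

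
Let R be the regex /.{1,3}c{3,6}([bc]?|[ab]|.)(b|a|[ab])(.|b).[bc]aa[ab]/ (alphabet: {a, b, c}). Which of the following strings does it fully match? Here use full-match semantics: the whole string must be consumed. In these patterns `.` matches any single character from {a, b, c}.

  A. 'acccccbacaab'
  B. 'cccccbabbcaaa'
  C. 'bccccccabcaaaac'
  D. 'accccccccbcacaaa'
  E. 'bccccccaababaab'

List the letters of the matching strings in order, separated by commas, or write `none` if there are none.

A → no match
B → match
C → no match
D → match
E → match

B, D, E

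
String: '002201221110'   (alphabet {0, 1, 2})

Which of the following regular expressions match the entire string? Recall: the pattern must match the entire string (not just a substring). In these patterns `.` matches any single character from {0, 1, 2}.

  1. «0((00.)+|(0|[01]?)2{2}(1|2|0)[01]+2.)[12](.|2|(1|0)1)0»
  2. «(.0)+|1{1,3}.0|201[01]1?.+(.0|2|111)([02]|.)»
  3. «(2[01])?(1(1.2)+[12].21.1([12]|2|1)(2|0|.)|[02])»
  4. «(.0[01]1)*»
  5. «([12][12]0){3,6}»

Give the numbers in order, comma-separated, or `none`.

1

1 → match
2 → no match
3 → no match
4 → no match
5 → no match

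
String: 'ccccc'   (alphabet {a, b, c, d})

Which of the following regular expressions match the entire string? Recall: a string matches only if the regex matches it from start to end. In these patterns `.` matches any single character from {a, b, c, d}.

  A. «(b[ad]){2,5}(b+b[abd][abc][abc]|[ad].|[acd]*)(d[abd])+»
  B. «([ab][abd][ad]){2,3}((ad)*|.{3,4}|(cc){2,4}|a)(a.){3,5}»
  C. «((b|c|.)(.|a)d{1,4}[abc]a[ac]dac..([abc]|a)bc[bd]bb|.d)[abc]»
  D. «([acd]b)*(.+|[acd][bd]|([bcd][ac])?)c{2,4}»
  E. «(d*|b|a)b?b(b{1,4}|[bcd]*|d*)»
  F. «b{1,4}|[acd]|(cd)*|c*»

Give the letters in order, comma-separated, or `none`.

A → no match — must start with 'b'
B → no match
C → no match
D → match
E → no match
F → match

D, F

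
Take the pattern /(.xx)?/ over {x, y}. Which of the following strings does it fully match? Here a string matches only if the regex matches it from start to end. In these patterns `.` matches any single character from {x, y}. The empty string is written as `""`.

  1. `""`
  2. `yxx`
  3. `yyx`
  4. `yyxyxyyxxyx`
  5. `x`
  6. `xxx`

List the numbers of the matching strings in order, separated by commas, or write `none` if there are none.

1, 2, 6

1 → match
2 → match
3 → no match
4 → no match
5 → no match
6 → match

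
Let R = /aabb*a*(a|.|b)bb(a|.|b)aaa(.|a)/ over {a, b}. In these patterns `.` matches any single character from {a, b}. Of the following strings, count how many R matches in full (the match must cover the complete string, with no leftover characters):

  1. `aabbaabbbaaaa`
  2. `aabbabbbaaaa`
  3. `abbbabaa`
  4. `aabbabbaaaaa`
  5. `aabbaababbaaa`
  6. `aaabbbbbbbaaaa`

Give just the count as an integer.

1 → match
2 → match
3 → no match — must start with `aab`
4 → match
5 → no match
6 → no match — must start with `aab`
Total matched: 3

3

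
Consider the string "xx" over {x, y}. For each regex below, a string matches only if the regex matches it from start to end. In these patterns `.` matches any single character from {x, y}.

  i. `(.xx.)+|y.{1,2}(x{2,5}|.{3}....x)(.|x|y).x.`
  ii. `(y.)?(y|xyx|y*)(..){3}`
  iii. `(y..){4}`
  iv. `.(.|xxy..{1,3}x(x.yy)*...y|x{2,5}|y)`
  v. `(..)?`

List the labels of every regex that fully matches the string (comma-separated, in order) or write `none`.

iv, v

i → no match
ii → no match
iii → no match — must start with "y"
iv → match
v → match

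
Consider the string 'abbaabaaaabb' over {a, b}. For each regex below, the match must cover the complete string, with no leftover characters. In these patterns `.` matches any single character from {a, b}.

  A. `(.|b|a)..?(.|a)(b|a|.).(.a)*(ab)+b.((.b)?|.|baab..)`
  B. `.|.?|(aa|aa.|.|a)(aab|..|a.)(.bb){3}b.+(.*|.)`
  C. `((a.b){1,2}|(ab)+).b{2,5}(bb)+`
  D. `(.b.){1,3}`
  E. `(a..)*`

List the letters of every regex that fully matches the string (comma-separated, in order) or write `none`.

E

A → no match
B → no match
C → no match
D → no match
E → match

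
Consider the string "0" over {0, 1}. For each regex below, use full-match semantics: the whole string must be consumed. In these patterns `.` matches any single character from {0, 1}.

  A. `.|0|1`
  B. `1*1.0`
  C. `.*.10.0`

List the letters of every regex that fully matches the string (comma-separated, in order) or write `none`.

A

A → match
B → no match
C → no match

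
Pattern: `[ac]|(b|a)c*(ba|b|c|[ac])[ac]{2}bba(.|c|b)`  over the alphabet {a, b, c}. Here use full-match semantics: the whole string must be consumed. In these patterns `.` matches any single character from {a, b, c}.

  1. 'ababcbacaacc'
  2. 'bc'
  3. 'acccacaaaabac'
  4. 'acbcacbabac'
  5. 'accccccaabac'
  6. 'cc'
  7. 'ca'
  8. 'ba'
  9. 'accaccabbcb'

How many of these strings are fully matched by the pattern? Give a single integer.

1 → no match
2 → no match
3 → no match
4 → no match
5 → no match
6 → no match
7 → no match
8 → no match
9 → no match
Total matched: 0

0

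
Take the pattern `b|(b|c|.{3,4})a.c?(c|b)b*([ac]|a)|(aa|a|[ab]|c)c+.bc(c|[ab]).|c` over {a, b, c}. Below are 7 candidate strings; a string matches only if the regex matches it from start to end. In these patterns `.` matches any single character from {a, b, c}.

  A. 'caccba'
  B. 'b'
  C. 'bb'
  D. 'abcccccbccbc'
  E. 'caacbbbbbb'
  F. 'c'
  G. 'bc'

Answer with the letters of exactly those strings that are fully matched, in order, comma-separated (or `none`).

A. 'caccba' → match
B. 'b' → match
C. 'bb' → no match
D. 'abcccccbccbc' → no match
E. 'caacbbbbbb' → no match
F. 'c' → match
G. 'bc' → no match

A, B, F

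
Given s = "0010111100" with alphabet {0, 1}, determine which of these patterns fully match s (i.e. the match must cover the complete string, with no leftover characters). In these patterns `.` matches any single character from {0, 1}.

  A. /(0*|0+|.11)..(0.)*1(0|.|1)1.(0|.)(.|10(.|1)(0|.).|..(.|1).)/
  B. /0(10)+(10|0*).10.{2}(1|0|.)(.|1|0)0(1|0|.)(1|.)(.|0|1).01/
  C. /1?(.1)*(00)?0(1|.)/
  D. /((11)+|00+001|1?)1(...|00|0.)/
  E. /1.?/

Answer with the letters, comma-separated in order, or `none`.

A → match
B → no match — must start with "010"
C → no match
D → no match
E → no match — must start with "1"

A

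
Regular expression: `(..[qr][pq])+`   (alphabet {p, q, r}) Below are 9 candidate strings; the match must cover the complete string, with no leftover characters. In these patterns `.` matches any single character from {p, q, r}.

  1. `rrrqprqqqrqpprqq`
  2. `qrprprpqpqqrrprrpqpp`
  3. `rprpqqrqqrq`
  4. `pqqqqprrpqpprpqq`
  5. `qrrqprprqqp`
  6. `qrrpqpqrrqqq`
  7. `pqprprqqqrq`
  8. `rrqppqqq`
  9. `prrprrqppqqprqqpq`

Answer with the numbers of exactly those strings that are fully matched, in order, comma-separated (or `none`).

1, 8

1 → match
2 → no match
3 → no match
4 → no match
5 → no match
6 → no match
7 → no match
8 → match
9 → no match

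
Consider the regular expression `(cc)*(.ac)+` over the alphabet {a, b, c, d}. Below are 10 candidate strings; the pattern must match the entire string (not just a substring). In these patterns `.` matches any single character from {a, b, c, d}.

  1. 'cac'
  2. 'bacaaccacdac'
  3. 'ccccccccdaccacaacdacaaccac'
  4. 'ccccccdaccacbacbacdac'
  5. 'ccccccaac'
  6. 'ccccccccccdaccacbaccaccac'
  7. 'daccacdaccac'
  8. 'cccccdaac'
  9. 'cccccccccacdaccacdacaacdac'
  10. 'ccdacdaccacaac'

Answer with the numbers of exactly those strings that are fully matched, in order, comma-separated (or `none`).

1 → match
2 → match
3 → match
4 → match
5 → match
6 → match
7 → match
8 → no match
9 → match
10 → match

1, 2, 3, 4, 5, 6, 7, 9, 10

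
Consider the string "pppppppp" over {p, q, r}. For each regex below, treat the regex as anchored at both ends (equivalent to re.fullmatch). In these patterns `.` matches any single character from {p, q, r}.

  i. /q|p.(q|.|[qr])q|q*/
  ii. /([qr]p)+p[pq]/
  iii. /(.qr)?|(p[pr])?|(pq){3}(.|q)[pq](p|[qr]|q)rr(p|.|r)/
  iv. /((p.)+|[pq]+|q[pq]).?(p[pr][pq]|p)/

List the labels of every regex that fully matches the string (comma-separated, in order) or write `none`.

i → no match
ii → no match
iii → no match
iv → match

iv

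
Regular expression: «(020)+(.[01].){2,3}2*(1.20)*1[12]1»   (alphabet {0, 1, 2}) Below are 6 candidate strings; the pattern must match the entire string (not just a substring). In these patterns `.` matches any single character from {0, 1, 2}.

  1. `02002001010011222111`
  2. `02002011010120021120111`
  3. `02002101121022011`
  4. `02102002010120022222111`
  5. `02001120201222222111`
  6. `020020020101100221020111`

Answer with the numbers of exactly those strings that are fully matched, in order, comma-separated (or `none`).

1 → match
2 → match
3 → no match
4 → no match — must start with `020`
5 → match
6 → match

1, 2, 5, 6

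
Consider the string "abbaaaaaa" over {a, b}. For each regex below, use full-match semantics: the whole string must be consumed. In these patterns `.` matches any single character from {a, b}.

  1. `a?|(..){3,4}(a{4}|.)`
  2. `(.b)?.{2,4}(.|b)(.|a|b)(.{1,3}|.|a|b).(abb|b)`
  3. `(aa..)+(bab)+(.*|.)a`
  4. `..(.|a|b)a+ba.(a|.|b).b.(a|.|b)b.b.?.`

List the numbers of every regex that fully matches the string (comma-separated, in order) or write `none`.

1

1 → match
2 → no match
3 → no match — must start with "aa"
4 → no match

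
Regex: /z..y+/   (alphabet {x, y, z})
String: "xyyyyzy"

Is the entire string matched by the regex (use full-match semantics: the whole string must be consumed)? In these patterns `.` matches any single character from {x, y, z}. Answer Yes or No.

No

Every match must start with "z", but "xyyyyzy" does not.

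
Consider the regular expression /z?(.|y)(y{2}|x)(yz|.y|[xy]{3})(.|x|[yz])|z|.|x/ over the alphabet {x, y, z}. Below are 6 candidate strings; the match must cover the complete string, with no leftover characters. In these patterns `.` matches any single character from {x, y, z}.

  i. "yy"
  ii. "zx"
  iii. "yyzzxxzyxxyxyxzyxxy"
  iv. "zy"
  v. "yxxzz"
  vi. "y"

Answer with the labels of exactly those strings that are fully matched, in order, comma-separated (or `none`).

i → no match
ii → no match
iii → no match
iv → no match
v → no match
vi → match

vi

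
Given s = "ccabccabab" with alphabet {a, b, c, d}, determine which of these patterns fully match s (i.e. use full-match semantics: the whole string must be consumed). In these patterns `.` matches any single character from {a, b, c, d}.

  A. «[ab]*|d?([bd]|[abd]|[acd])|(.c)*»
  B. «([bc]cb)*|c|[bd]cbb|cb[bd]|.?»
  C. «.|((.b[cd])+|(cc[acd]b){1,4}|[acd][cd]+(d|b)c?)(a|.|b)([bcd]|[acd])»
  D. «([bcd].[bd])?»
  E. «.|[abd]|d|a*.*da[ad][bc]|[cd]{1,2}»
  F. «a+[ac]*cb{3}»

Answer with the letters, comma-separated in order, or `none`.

A → no match
B → no match
C → match
D → no match
E → no match
F → no match — must start with "a"

C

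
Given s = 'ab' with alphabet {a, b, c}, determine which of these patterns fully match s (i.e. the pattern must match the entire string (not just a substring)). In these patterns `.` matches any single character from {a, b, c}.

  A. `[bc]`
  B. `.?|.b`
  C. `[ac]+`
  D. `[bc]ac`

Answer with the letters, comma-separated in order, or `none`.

B

A → no match
B → match
C → no match
D → no match — must end with 'ac'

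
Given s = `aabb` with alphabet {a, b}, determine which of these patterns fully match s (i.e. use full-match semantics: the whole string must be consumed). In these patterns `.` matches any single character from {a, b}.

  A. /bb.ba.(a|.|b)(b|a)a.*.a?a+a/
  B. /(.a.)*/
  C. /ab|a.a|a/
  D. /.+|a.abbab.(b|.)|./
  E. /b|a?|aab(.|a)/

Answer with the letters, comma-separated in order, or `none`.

D, E

A → no match — must start with `bb`
B → no match
C → no match
D → match
E → match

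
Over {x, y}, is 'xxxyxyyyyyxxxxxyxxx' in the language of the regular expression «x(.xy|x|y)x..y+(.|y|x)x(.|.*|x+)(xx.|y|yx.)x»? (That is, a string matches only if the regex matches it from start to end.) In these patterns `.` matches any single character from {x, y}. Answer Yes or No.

Yes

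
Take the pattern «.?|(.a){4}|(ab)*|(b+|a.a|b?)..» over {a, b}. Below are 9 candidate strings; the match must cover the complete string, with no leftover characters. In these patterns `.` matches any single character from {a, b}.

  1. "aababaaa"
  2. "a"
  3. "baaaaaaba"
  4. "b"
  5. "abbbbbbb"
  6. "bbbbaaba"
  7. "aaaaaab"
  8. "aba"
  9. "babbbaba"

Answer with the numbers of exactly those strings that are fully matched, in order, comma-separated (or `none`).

1, 2, 4

1. "aababaaa" → match
2. "a" → match
3. "baaaaaaba" → no match
4. "b" → match
5. "abbbbbbb" → no match
6. "bbbbaaba" → no match
7. "aaaaaab" → no match
8. "aba" → no match
9. "babbbaba" → no match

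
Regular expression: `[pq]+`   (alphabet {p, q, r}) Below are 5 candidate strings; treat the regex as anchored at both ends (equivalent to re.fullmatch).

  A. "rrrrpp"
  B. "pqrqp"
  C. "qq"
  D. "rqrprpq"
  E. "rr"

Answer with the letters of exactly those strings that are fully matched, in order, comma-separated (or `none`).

A → no match
B → no match
C → match
D → no match
E → no match

C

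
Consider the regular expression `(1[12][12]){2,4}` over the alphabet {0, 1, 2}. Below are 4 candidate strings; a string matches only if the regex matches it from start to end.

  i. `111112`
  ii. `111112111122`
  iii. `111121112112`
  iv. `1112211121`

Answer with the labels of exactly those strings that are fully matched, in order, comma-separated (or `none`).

i, ii, iii

i → match
ii → match
iii → match
iv → no match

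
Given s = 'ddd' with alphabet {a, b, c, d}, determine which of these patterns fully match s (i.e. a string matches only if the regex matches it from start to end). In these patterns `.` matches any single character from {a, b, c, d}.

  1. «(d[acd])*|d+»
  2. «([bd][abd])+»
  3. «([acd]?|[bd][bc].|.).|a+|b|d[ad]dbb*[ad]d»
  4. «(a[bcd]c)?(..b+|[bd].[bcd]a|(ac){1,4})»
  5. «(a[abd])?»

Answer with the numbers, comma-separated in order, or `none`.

1

1 → match
2 → no match
3 → no match
4 → no match
5 → no match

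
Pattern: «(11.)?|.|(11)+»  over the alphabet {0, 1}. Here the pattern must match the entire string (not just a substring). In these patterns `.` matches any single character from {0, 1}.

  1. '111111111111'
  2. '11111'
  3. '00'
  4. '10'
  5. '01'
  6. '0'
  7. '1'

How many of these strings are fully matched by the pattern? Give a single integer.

3

1 → match
2 → no match
3 → no match
4 → no match
5 → no match
6 → match
7 → match
Total matched: 3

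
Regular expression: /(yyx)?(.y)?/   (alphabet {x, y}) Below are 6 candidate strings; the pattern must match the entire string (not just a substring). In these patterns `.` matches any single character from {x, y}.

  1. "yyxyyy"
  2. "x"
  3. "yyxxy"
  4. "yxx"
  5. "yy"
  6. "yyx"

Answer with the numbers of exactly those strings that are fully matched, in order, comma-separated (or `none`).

1 → no match
2 → no match
3 → match
4 → no match
5 → match
6 → match

3, 5, 6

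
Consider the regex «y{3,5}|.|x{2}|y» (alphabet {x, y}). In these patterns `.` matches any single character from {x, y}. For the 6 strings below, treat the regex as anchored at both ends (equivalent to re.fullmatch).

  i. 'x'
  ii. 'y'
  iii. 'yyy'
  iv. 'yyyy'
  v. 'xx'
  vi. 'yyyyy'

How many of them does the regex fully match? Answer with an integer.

6

i → match
ii → match
iii → match
iv → match
v → match
vi → match
Total matched: 6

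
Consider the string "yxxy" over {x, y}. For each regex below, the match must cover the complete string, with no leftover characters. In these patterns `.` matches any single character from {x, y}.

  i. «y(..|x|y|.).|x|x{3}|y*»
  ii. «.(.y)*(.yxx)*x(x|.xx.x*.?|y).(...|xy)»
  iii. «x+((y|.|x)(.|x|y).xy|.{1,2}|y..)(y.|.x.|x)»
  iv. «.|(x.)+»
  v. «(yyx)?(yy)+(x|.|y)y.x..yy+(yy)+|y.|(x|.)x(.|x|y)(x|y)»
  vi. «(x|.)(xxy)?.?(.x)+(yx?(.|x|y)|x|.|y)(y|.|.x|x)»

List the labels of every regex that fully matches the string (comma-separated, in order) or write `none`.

i, v

i → match
ii → no match
iii → no match — must start with "x"
iv → no match
v → match
vi → no match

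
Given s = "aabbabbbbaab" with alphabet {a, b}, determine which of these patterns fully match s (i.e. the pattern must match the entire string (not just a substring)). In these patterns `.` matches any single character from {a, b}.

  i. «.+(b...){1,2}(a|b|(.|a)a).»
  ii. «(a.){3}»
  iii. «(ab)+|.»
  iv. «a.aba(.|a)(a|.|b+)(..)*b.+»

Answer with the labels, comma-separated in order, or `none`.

i → match
ii → no match
iii → no match
iv → no match

i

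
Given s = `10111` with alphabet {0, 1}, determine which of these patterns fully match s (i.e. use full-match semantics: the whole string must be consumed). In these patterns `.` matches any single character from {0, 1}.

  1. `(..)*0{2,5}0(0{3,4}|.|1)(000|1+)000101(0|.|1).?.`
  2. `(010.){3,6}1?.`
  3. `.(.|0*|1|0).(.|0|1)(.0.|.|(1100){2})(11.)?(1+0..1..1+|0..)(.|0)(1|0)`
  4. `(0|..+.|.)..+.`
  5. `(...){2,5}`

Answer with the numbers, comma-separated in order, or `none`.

4

1 → no match
2 → no match — must start with `010`
3 → no match
4 → match
5 → no match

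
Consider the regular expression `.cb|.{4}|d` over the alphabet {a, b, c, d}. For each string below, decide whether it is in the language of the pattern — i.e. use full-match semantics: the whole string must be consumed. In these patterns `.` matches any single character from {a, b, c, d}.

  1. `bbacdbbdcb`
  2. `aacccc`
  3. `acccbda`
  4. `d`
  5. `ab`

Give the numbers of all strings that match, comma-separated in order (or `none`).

1. `bbacdbbdcb` → no match
2. `aacccc` → no match
3. `acccbda` → no match
4. `d` → match
5. `ab` → no match

4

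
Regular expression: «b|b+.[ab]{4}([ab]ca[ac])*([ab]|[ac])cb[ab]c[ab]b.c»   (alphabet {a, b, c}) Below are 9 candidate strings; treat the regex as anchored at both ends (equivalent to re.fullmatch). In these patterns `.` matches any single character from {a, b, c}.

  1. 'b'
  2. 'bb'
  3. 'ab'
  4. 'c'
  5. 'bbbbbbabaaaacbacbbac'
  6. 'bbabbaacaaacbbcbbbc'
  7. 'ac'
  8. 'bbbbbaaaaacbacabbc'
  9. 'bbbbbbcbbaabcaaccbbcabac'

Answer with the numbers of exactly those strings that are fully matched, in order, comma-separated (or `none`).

1. 'b' → match
2. 'bb' → no match
3. 'ab' → no match — must start with 'b'
4. 'c' → no match — must start with 'b'
5 → match
6 → match
7. 'ac' → no match — must start with 'b'
8 → match
9 → match

1, 5, 6, 8, 9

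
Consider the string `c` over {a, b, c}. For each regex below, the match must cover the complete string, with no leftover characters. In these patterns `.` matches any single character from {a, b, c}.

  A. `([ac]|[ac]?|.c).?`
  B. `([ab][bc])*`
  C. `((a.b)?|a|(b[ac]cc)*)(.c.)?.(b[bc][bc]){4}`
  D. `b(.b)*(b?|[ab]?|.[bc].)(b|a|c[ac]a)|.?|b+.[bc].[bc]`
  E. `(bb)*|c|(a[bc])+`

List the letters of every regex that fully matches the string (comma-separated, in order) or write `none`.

A → match
B → no match
C → no match
D → match
E → match

A, D, E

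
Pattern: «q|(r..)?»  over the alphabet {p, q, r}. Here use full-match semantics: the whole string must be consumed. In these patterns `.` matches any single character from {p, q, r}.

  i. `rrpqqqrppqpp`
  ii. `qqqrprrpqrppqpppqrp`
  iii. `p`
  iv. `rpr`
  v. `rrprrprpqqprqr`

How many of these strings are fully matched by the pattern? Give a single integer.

i. `rrpqqqrppqpp` → no match
ii → no match
iii. `p` → no match
iv. `rpr` → match
v → no match
Total matched: 1

1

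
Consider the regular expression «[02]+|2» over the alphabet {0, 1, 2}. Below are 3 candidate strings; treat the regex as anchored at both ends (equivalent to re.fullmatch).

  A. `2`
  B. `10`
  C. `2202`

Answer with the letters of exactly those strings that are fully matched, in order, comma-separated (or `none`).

A, C

A → match
B → no match
C → match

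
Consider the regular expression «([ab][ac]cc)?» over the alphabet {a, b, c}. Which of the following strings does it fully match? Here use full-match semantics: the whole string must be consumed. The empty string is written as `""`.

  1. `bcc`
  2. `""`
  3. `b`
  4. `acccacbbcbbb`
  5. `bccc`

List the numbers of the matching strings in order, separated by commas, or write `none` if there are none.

1 → no match
2 → match
3 → no match
4 → no match
5 → match

2, 5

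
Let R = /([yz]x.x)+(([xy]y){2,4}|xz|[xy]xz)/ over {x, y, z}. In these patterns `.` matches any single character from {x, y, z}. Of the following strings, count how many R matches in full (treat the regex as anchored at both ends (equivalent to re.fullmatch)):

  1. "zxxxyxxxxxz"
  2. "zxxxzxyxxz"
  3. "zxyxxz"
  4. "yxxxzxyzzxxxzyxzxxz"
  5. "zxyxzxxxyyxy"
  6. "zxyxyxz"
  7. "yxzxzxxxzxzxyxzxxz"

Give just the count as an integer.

1 → match
2 → match
3 → match
4 → no match
5 → match
6 → match
7 → match
Total matched: 6

6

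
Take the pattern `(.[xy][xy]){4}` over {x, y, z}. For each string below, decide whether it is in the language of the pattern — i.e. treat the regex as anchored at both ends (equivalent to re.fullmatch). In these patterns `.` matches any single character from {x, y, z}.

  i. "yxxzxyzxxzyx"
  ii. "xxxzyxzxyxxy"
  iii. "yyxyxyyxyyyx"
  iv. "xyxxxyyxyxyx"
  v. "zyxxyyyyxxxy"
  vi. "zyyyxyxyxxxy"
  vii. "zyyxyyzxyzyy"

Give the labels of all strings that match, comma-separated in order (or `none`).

i → match
ii → match
iii → match
iv → match
v → match
vi → match
vii → match

i, ii, iii, iv, v, vi, vii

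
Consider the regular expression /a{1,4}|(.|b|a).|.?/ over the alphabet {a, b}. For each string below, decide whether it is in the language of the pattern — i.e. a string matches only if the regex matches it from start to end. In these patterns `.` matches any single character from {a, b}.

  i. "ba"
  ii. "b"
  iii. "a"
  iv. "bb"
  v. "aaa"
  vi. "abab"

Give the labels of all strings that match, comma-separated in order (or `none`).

i → match
ii → match
iii → match
iv → match
v → match
vi → no match

i, ii, iii, iv, v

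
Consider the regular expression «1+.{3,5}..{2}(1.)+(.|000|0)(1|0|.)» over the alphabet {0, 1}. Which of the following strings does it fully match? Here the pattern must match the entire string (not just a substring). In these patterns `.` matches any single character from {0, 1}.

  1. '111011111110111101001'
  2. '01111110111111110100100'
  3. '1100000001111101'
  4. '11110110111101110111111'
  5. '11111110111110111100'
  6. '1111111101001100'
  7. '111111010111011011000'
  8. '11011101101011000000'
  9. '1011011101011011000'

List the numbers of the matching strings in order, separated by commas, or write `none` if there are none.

3, 4, 5, 6

1 → no match
2 → no match — must start with '1'
3 → match
4 → match
5 → match
6 → match
7 → no match
8 → no match
9 → no match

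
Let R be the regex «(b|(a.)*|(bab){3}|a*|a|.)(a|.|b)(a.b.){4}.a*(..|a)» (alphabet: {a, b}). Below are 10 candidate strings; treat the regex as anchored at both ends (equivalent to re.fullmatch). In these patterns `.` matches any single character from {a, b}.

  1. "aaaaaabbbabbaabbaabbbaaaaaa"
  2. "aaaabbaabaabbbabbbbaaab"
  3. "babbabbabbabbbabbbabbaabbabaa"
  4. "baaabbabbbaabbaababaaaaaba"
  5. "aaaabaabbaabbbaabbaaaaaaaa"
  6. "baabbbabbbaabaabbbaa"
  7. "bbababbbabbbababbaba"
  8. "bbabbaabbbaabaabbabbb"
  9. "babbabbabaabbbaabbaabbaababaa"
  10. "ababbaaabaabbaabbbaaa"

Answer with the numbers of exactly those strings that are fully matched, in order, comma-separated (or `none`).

1 → match
2 → match
3 → match
4 → match
5 → match
6 → match
7 → no match
8 → match
9 → match
10 → match

1, 2, 3, 4, 5, 6, 8, 9, 10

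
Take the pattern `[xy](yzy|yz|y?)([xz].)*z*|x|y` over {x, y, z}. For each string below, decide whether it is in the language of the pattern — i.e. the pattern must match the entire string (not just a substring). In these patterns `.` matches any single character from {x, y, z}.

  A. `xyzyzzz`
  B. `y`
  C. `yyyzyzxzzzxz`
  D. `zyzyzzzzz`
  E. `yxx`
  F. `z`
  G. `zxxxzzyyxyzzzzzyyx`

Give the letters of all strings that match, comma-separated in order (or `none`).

A → match
B → match
C → no match
D → no match
E → match
F → no match
G → no match

A, B, E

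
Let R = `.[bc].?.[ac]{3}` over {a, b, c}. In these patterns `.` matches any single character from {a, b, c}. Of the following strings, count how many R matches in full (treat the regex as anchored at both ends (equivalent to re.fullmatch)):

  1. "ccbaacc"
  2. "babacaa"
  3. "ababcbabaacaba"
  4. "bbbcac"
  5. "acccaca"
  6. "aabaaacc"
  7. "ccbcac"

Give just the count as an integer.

4

1 → match
2 → no match
3 → no match
4 → match
5 → match
6 → no match
7 → match
Total matched: 4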